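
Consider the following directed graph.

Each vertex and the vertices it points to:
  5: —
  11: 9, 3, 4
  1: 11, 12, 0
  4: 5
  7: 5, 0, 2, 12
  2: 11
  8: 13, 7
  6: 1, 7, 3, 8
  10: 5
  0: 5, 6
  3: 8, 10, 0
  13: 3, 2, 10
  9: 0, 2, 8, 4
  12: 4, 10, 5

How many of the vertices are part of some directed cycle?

10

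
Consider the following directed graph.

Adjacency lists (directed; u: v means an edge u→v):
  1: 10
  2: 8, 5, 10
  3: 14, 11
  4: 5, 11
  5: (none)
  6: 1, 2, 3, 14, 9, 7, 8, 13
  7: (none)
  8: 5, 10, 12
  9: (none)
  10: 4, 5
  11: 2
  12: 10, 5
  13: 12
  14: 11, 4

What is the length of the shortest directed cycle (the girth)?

4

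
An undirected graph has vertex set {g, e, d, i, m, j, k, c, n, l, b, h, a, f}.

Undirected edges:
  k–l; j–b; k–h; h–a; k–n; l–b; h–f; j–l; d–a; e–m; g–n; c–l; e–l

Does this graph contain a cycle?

DFS, tracking each vertex's parent; an edge to a visited non-parent vertex closes a cycle.
Start from i:
visit i (parent –)
visit g (parent –)
  visit n (parent g)
    visit k (parent n)
      k–n: parent, skip
      visit h (parent k)
        h–k: parent, skip
        visit f (parent h)
          f–h: parent, skip
        visit a (parent h)
          a–h: parent, skip
          visit d (parent a)
            d–a: parent, skip
      visit l (parent k)
        visit j (parent l)
          visit b (parent j)
            b–j: parent, skip
            b–l: l visited and ≠ parent → cycle
Cycle: l – j – b – l.

Yes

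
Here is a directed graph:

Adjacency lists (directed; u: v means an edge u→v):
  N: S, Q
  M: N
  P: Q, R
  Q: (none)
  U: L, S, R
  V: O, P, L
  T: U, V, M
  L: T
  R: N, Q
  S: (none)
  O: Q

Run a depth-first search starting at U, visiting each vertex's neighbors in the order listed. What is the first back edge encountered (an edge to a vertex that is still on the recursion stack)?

T->U

DFS from U (visiting each vertex's neighbors in the order listed); mark gray on enter, black on exit:
U gray
  L gray
    T gray
      T→U: U is gray → back edge
First back edge: T → U.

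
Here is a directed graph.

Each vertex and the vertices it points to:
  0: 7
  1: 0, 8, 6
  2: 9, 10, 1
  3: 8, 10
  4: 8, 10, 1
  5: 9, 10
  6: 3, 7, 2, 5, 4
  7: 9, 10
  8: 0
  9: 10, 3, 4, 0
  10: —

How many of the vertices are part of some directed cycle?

A vertex is on a directed cycle iff it belongs to a strongly connected component of size ≥ 2 (or has a self-loop).
The vertices on cycles are {0, 1, 2, 3, 4, 5, 6, 7, 8, 9} — 10 in total.

10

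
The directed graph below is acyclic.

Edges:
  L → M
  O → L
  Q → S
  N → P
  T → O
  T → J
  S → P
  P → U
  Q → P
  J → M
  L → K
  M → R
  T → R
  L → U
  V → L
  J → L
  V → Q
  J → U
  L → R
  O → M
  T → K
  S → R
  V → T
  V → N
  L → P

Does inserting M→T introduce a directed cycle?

Yes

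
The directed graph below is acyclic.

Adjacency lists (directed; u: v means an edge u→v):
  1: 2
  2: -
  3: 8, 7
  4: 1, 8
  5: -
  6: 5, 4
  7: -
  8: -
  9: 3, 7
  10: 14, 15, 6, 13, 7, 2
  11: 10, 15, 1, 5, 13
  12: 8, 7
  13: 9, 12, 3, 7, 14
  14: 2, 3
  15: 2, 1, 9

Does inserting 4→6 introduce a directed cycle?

Yes

Adding 4→6 creates a cycle iff 6 can already reach 4.
Path from 6: 6 → 4.
So 6 → … → 4 → 6 is a cycle.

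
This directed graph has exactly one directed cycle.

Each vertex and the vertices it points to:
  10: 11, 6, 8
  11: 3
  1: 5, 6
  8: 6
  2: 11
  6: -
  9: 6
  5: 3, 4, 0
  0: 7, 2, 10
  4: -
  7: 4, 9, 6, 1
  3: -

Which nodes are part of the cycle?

DFS with gray/black marking from 0:
0 gray
  7 gray
    4 gray
    4 black
    9 gray
      6 gray
      6 black
    9 black
    7→6: 6 black — skip
    1 gray
      5 gray
        3 gray
        3 black
        5→4: 4 black — skip
        5→0: 0 is gray → back edge
Back edge closes the cycle 0 → 7 → 1 → 5 → 0; its vertices are {0, 1, 5, 7}.

0, 1, 5, 7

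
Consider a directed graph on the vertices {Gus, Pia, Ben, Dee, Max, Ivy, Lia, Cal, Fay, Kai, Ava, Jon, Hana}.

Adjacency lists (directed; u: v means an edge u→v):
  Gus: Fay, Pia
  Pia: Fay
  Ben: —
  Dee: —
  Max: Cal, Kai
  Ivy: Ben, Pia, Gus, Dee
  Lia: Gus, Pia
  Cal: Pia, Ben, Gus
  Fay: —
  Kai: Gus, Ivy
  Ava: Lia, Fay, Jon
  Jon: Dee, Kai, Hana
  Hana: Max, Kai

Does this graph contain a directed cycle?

DFS with white/gray/black marking, starting from Dee:
Dee gray
Dee black
Gus gray
  Fay gray
  Fay black
  Pia gray
    Pia→Fay: Fay black — skip
  Pia black
Gus black
Ben gray
Ben black
Max gray
  Cal gray
    Cal→Pia: Pia black — skip
    Cal→Ben: Ben black — skip
    Cal→Gus: Gus black — skip
  Cal black
  Kai gray
    Kai→Gus: Gus black — skip
    Ivy gray
      Ivy→Ben: Ben black — skip
      Ivy→Pia: Pia black — skip
      Ivy→Gus: Gus black — skip
      Ivy→Dee: Dee black — skip
    Ivy black
  Kai black
Max black
Lia gray
  Lia→Gus: Gus black — skip
  Lia→Pia: Pia black — skip
Lia black
Ava gray
  Ava→Lia: Lia black — skip
  Ava→Fay: Fay black — skip
  Jon gray
    Jon→Dee: Dee black — skip
    Jon→Kai: Kai black — skip
    Hana gray
      Hana→Max: Max black — skip
      Hana→Kai: Kai black — skip
    Hana black
  Jon black
Ava black
Every edge goes to a white or black vertex — no back edge, so the graph is acyclic.

No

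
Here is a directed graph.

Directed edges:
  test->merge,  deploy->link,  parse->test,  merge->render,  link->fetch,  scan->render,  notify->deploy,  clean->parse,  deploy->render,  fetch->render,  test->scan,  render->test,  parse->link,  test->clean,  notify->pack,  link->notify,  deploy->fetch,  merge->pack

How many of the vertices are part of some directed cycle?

10

A vertex is on a directed cycle iff it belongs to a strongly connected component of size ≥ 2 (or has a self-loop).
The vertices on cycles are {link, scan, test, clean, fetch, merge, parse, deploy, notify, render} — 10 in total.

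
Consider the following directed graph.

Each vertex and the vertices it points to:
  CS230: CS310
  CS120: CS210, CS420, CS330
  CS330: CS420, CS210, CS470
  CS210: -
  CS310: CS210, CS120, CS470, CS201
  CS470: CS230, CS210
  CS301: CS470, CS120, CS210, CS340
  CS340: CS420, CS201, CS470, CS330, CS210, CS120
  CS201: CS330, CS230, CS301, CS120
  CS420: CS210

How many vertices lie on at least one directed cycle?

A vertex is on a directed cycle iff it belongs to a strongly connected component of size ≥ 2 (or has a self-loop).
The vertices on cycles are {CS120, CS201, CS230, CS301, CS310, CS330, CS340, CS470} — 8 in total.

8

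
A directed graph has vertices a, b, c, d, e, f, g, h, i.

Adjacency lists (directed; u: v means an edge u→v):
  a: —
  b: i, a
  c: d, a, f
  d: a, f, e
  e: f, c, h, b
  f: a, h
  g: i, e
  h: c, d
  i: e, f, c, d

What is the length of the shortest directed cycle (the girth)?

3

For each vertex v, BFS finds the shortest path from v back to v.
The shortest such closed walk is e → b → i → e, length 3.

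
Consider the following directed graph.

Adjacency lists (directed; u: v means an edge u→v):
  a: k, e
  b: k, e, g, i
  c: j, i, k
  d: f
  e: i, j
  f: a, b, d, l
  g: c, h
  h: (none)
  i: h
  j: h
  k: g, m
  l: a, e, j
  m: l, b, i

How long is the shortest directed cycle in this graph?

2

For each vertex v, BFS finds the shortest path from v back to v.
The shortest such closed walk is d → f → d, length 2.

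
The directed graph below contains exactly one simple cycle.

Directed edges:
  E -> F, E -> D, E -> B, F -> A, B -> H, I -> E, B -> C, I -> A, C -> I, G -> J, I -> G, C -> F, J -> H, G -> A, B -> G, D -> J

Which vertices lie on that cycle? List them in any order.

DFS with gray/black marking from I:
I gray
  E gray
    D gray
      J gray
        H gray
        H black
      J black
    D black
    B gray
      B→H: H black — skip
      C gray
        F gray
          A gray
          A black
        F black
        C→I: I is gray → back edge
Back edge closes the cycle I → E → B → C → I; its vertices are {B, C, E, I}.

B, C, E, I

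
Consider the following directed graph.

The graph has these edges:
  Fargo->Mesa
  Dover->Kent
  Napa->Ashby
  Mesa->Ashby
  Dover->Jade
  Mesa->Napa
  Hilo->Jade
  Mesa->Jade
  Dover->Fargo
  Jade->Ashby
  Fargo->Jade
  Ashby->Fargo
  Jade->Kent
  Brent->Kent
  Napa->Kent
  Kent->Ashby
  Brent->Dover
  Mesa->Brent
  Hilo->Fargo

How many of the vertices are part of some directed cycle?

A vertex is on a directed cycle iff it belongs to a strongly connected component of size ≥ 2 (or has a self-loop).
The vertices on cycles are {Jade, Kent, Mesa, Napa, Ashby, Brent, Dover, Fargo} — 8 in total.

8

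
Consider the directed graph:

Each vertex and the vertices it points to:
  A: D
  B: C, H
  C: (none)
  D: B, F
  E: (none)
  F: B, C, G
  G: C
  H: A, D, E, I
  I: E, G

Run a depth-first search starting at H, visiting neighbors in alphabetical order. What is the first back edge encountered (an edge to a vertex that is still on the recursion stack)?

DFS from H (visiting neighbors in alphabetical order); mark gray on enter, black on exit:
H gray
  A gray
    D gray
      B gray
        C gray
        C black
        B→H: H is gray → back edge
First back edge: B → H.

B→H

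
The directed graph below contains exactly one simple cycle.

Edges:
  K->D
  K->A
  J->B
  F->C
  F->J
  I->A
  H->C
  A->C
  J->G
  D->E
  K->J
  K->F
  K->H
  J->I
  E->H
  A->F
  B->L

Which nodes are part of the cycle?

A, F, I, J

DFS with gray/black marking from J:
J gray
  B gray
    L gray
    L black
  B black
  I gray
    A gray
      F gray
        C gray
        C black
        F→J: J is gray → back edge
Back edge closes the cycle J → I → A → F → J; its vertices are {A, F, I, J}.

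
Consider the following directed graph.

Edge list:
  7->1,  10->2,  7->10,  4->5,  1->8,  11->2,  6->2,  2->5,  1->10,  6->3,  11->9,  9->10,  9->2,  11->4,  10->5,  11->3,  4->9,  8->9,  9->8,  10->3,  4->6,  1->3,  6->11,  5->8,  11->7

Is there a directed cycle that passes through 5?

Yes

5 is on a cycle iff 5 can reach itself via ≥1 edge.
5 → 8 → 9 → 10 → 5 — yes.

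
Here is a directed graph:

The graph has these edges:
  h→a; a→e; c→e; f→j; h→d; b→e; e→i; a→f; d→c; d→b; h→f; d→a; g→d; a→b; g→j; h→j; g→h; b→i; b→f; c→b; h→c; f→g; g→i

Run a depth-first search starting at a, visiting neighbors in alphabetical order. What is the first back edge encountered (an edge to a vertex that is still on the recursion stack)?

DFS from a (visiting neighbors in alphabetical order); mark gray on enter, black on exit:
a gray
  b gray
    e gray
      i gray
      i black
    e black
    f gray
      g gray
        d gray
          d→a: a is gray → back edge
First back edge: d → a.

d→a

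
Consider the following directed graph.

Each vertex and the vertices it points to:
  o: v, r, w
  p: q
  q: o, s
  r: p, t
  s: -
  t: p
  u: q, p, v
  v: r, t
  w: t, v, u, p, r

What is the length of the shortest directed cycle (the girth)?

For each vertex v, BFS finds the shortest path from v back to v.
The shortest such closed walk is q → o → w → u → q, length 4.

4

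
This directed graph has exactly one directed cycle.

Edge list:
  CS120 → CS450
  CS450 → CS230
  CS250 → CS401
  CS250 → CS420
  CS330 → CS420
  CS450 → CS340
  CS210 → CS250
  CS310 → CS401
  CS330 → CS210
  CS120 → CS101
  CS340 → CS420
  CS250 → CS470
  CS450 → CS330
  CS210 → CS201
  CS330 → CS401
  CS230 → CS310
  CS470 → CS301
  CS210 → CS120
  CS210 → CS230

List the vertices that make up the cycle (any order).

CS120, CS210, CS330, CS450

DFS with gray/black marking from CS210:
CS210 gray
  CS230 gray
    CS310 gray
      CS401 gray
      CS401 black
    CS310 black
  CS230 black
  CS201 gray
  CS201 black
  CS250 gray
    CS420 gray
    CS420 black
    CS470 gray
      CS301 gray
      CS301 black
    CS470 black
    CS250→CS401: CS401 black — skip
  CS250 black
  CS120 gray
    CS101 gray
    CS101 black
    CS450 gray
      CS450→CS230: CS230 black — skip
      CS340 gray
        CS340→CS420: CS420 black — skip
      CS340 black
      CS330 gray
        CS330→CS420: CS420 black — skip
        CS330→CS210: CS210 is gray → back edge
Back edge closes the cycle CS210 → CS120 → CS450 → CS330 → CS210; its vertices are {CS120, CS210, CS330, CS450}.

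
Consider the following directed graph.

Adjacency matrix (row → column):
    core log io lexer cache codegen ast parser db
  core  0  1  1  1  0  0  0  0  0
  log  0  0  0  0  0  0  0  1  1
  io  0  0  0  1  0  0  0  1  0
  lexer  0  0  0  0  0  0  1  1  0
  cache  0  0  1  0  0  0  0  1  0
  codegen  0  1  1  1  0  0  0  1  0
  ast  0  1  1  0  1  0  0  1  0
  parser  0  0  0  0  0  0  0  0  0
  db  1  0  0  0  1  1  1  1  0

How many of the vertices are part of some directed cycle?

A vertex is on a directed cycle iff it belongs to a strongly connected component of size ≥ 2 (or has a self-loop).
The vertices on cycles are {db, io, ast, log, core, cache, lexer, codegen} — 8 in total.

8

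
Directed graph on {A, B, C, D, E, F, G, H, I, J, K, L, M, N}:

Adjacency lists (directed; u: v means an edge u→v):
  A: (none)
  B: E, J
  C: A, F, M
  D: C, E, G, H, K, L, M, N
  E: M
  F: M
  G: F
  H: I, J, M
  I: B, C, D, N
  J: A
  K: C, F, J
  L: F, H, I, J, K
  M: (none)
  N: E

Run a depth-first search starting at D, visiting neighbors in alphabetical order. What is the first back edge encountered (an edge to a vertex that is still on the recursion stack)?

DFS from D (visiting neighbors in alphabetical order); mark gray on enter, black on exit:
D gray
  C gray
    A gray
    A black
    F gray
      M gray
      M black
    F black
    C→M: M black — skip
  C black
  E gray
    E→M: M black — skip
  E black
  G gray
    G→F: F black — skip
  G black
  H gray
    I gray
      B gray
        B→E: E black — skip
        J gray
          J→A: A black — skip
        J black
      B black
      I→C: C black — skip
      I→D: D is gray → back edge
First back edge: I → D.

I->D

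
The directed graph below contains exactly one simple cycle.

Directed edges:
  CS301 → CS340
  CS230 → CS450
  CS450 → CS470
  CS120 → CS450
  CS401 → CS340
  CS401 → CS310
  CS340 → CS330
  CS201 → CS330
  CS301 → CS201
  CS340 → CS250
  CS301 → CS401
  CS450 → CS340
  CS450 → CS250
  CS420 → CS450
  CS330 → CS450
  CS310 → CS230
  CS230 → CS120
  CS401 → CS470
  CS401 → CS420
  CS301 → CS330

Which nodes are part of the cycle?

CS330, CS340, CS450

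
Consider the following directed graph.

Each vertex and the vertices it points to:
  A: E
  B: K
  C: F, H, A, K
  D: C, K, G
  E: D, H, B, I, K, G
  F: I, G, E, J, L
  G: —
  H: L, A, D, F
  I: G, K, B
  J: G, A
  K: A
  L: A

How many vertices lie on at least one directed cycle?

11

A vertex is on a directed cycle iff it belongs to a strongly connected component of size ≥ 2 (or has a self-loop).
The vertices on cycles are {A, B, C, D, E, F, H, I, J, K, L} — 11 in total.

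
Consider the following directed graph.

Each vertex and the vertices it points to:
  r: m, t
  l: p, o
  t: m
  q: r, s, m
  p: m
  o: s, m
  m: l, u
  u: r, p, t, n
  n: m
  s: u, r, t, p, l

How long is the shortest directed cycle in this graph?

For each vertex v, BFS finds the shortest path from v back to v.
The shortest such closed walk is s → l → o → s, length 3.

3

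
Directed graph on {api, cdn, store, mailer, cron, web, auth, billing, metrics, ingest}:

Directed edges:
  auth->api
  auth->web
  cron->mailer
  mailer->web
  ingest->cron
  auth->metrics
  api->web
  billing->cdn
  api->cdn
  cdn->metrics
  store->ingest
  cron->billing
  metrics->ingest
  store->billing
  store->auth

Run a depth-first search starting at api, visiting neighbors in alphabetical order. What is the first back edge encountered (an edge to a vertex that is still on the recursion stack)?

billing->cdn

DFS from api (visiting neighbors in alphabetical order); mark gray on enter, black on exit:
api gray
  cdn gray
    metrics gray
      ingest gray
        cron gray
          billing gray
            billing→cdn: cdn is gray → back edge
First back edge: billing → cdn.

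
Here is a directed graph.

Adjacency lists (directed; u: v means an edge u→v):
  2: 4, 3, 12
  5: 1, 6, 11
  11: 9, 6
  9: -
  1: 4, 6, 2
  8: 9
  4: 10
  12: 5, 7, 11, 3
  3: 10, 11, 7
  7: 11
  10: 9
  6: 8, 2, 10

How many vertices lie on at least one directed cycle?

8

A vertex is on a directed cycle iff it belongs to a strongly connected component of size ≥ 2 (or has a self-loop).
The vertices on cycles are {1, 2, 3, 5, 6, 7, 11, 12} — 8 in total.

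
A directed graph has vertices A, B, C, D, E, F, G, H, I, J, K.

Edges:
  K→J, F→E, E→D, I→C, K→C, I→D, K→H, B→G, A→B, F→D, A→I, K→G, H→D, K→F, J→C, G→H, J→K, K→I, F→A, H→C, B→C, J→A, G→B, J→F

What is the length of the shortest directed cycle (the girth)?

For each vertex v, BFS finds the shortest path from v back to v.
The shortest such closed walk is J → K → J, length 2.

2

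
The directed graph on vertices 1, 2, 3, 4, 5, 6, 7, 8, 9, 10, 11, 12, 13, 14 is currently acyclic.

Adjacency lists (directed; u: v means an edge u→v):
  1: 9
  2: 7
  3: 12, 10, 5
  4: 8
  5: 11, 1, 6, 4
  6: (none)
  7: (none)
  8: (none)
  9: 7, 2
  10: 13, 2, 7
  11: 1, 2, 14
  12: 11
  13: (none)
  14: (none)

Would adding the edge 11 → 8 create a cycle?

Adding 11→8 creates a cycle iff 8 can already reach 11.
Explore from 8: no path reaches 11. The graph stays acyclic.

No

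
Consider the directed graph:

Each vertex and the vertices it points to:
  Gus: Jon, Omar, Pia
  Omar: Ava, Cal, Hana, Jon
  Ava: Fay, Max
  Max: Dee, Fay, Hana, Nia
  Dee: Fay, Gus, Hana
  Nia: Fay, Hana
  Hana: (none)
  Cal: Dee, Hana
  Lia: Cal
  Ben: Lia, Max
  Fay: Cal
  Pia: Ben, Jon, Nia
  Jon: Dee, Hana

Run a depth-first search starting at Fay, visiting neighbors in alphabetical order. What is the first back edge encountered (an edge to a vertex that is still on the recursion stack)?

Dee->Fay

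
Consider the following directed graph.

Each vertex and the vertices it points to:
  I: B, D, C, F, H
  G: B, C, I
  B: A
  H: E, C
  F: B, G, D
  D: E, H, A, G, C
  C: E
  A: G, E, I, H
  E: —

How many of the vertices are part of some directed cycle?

A vertex is on a directed cycle iff it belongs to a strongly connected component of size ≥ 2 (or has a self-loop).
The vertices on cycles are {A, B, D, F, G, I} — 6 in total.

6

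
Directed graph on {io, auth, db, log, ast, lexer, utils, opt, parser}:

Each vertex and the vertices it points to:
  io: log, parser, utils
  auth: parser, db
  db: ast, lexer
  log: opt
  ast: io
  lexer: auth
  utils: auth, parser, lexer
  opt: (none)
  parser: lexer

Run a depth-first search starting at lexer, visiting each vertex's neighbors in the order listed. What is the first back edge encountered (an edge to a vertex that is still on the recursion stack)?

DFS from lexer (visiting each vertex's neighbors in the order listed); mark gray on enter, black on exit:
lexer gray
  auth gray
    parser gray
      parser→lexer: lexer is gray → back edge
First back edge: parser → lexer.

parser->lexer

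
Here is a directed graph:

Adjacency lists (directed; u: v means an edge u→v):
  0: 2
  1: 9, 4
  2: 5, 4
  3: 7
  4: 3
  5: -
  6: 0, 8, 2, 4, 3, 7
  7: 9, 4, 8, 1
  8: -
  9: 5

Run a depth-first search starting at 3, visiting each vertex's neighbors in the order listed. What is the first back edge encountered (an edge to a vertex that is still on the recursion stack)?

4→3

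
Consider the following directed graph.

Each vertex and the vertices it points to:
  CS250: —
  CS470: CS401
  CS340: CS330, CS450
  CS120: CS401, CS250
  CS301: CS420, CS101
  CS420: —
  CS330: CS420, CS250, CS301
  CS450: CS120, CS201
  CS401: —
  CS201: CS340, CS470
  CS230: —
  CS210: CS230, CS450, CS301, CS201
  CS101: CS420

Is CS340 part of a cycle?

Yes

CS340 is on a cycle iff CS340 can reach itself via ≥1 edge.
CS340 → CS450 → CS201 → CS340 — yes.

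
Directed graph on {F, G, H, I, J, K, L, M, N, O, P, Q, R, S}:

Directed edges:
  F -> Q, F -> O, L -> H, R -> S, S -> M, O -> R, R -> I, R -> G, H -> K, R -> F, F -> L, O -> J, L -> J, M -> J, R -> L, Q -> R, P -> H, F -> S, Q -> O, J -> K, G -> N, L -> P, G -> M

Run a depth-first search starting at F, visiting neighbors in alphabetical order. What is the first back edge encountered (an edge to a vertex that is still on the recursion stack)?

R->F

DFS from F (visiting neighbors in alphabetical order); mark gray on enter, black on exit:
F gray
  L gray
    H gray
      K gray
      K black
    H black
    J gray
      J→K: K black — skip
    J black
    P gray
      P→H: H black — skip
    P black
  L black
  O gray
    O→J: J black — skip
    R gray
      R→F: F is gray → back edge
First back edge: R → F.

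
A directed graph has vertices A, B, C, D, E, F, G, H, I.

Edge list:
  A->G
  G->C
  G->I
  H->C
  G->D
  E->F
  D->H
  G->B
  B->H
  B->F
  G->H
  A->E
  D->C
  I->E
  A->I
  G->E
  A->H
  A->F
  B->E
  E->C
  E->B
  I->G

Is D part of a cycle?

No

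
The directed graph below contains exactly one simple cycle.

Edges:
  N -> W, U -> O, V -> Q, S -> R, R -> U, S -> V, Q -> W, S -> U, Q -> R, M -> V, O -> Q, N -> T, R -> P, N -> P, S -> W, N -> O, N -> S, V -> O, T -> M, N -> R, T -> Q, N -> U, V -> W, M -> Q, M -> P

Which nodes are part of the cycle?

O, Q, R, U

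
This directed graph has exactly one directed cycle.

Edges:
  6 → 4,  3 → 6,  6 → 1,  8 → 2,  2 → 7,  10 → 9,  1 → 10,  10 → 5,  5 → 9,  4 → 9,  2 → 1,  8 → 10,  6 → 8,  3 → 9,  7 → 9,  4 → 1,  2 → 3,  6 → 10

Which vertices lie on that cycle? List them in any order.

DFS with gray/black marking from 6:
6 gray
  4 gray
    1 gray
      10 gray
        5 gray
          9 gray
          9 black
        5 black
        10→9: 9 black — skip
      10 black
    1 black
    4→9: 9 black — skip
  4 black
  6→1: 1 black — skip
  8 gray
    8→10: 10 black — skip
    2 gray
      7 gray
        7→9: 9 black — skip
      7 black
      2→1: 1 black — skip
      3 gray
        3→6: 6 is gray → back edge
Back edge closes the cycle 6 → 8 → 2 → 3 → 6; its vertices are {2, 3, 6, 8}.

2, 3, 6, 8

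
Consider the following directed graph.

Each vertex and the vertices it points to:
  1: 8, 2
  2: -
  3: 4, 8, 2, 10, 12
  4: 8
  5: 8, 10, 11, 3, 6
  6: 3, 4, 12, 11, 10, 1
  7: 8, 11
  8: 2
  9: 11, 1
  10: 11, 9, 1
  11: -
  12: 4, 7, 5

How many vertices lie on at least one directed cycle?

A vertex is on a directed cycle iff it belongs to a strongly connected component of size ≥ 2 (or has a self-loop).
The vertices on cycles are {3, 5, 6, 12} — 4 in total.

4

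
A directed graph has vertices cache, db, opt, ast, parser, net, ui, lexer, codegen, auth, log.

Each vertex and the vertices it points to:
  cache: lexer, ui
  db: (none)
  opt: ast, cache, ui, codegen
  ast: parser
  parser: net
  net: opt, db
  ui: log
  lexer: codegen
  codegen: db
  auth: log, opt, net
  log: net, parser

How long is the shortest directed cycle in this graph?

4

For each vertex v, BFS finds the shortest path from v back to v.
The shortest such closed walk is opt → ui → log → net → opt, length 4.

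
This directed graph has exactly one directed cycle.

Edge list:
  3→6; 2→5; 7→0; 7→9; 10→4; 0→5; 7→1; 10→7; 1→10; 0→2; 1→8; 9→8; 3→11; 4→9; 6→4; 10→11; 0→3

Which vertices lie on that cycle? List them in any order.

DFS with gray/black marking from 7:
7 gray
  1 gray
    10 gray
      4 gray
        9 gray
          8 gray
          8 black
        9 black
      4 black
      11 gray
      11 black
      10→7: 7 is gray → back edge
Back edge closes the cycle 7 → 1 → 10 → 7; its vertices are {1, 7, 10}.

1, 7, 10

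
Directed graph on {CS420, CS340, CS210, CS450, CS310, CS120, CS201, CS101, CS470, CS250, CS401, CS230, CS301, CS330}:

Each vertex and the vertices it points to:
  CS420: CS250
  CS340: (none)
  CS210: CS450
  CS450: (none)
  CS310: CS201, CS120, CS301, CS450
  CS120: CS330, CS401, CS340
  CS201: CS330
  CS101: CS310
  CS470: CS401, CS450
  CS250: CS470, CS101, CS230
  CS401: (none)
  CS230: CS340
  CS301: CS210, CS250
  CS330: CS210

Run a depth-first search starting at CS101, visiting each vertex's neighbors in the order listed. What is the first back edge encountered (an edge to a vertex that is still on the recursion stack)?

DFS from CS101 (visiting each vertex's neighbors in the order listed); mark gray on enter, black on exit:
CS101 gray
  CS310 gray
    CS201 gray
      CS330 gray
        CS210 gray
          CS450 gray
          CS450 black
        CS210 black
      CS330 black
    CS201 black
    CS120 gray
      CS120→CS330: CS330 black — skip
      CS401 gray
      CS401 black
      CS340 gray
      CS340 black
    CS120 black
    CS301 gray
      CS301→CS210: CS210 black — skip
      CS250 gray
        CS470 gray
          CS470→CS401: CS401 black — skip
          CS470→CS450: CS450 black — skip
        CS470 black
        CS250→CS101: CS101 is gray → back edge
First back edge: CS250 → CS101.

CS250→CS101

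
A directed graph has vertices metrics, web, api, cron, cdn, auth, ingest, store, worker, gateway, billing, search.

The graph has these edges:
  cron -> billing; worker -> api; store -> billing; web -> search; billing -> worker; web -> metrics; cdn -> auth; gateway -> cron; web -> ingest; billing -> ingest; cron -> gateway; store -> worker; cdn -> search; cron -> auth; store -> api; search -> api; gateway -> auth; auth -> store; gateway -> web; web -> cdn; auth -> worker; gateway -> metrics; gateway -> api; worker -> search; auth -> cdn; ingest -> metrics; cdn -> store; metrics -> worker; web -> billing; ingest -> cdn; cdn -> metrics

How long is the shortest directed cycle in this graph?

2

For each vertex v, BFS finds the shortest path from v back to v.
The shortest such closed walk is cron → gateway → cron, length 2.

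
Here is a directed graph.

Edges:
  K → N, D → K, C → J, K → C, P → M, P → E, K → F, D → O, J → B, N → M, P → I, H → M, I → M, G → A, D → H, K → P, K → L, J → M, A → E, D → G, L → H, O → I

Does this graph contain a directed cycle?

No

DFS with white/gray/black marking, starting from D:
D gray
  H gray
    M gray
    M black
  H black
  O gray
    I gray
      I→M: M black — skip
    I black
  O black
  K gray
    F gray
    F black
    P gray
      P→I: I black — skip
      P→M: M black — skip
      E gray
      E black
    P black
    L gray
      L→H: H black — skip
    L black
    C gray
      J gray
        J→M: M black — skip
        B gray
        B black
      J black
    C black
    N gray
      N→M: M black — skip
    N black
  K black
  G gray
    A gray
      A→E: E black — skip
    A black
  G black
D black
Every edge goes to a white or black vertex — no back edge, so the graph is acyclic.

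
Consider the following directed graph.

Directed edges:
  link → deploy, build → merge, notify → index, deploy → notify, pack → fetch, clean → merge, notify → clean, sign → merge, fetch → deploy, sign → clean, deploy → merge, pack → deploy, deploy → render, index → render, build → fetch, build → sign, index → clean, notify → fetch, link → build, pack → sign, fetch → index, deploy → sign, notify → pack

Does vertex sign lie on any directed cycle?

No

sign lies on a cycle iff there is a path from sign back to itself.
Exploring from sign, it never reaches itself; equivalently, its strongly connected component is a singleton.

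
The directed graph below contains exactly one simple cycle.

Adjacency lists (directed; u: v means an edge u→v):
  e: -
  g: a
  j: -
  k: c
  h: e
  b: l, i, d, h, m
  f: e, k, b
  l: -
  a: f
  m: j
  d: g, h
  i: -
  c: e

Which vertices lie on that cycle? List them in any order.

a, b, d, f, g

DFS with gray/black marking from f:
f gray
  e gray
  e black
  k gray
    c gray
      c→e: e black — skip
    c black
  k black
  b gray
    l gray
    l black
    i gray
    i black
    d gray
      g gray
        a gray
          a→f: f is gray → back edge
Back edge closes the cycle f → b → d → g → a → f; its vertices are {a, b, d, f, g}.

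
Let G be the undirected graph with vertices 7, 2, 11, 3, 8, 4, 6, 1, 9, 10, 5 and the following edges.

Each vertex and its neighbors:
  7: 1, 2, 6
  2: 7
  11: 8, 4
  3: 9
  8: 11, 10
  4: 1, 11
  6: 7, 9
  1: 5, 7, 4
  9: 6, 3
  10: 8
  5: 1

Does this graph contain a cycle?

DFS, tracking each vertex's parent; an edge to a visited non-parent vertex closes a cycle.
Start from 9:
visit 9 (parent –)
  visit 6 (parent 9)
    visit 7 (parent 6)
      visit 1 (parent 7)
        visit 5 (parent 1)
          5–1: parent, skip
        1–7: parent, skip
        visit 4 (parent 1)
          4–1: parent, skip
          visit 11 (parent 4)
            visit 8 (parent 11)
              8–11: parent, skip
              visit 10 (parent 8)
                10–8: parent, skip
            11–4: parent, skip
      visit 2 (parent 7)
        2–7: parent, skip
      7–6: parent, skip
    6–9: parent, skip
  visit 3 (parent 9)
    3–9: parent, skip
No non-parent visited neighbor found — the graph is a forest.

No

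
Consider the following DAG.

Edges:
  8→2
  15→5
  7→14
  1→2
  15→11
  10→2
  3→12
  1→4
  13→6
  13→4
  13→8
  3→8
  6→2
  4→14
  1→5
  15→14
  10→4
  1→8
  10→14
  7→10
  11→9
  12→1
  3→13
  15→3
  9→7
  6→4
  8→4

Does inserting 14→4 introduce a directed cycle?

Yes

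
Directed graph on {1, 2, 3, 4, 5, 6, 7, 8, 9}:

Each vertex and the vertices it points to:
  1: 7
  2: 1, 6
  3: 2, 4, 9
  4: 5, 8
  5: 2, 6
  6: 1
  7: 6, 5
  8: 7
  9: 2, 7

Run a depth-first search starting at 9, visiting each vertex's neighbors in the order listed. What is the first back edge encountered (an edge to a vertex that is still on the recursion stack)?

DFS from 9 (visiting each vertex's neighbors in the order listed); mark gray on enter, black on exit:
9 gray
  2 gray
    1 gray
      7 gray
        6 gray
          6→1: 1 is gray → back edge
First back edge: 6 → 1.

6->1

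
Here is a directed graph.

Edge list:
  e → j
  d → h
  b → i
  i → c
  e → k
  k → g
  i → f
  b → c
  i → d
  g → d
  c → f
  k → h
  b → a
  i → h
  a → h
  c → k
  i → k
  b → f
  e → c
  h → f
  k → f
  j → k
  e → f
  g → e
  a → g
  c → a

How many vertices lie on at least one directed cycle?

6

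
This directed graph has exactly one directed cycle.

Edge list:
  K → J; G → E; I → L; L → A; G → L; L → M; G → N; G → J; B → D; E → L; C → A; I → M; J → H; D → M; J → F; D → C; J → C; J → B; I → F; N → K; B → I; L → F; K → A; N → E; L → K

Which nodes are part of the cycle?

B, I, J, K, L

DFS with gray/black marking from J:
J gray
  F gray
  F black
  H gray
  H black
  B gray
    D gray
      C gray
        A gray
        A black
      C black
      M gray
      M black
    D black
    I gray
      I→F: F black — skip
      I→M: M black — skip
      L gray
        L→M: M black — skip
        L→A: A black — skip
        L→F: F black — skip
        K gray
          K→J: J is gray → back edge
Back edge closes the cycle J → B → I → L → K → J; its vertices are {B, I, J, K, L}.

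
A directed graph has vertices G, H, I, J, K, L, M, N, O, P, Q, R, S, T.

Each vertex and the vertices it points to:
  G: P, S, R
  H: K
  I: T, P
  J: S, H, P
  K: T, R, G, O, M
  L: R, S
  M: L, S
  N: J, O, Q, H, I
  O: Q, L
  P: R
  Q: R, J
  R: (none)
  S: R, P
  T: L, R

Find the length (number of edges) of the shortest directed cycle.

5

For each vertex v, BFS finds the shortest path from v back to v.
The shortest such closed walk is H → K → O → Q → J → H, length 5.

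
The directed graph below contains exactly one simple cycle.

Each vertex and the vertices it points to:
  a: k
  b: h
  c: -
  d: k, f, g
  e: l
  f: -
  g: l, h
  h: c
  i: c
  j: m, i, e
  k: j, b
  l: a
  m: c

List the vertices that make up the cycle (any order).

a, e, j, k, l

DFS with gray/black marking from k:
k gray
  j gray
    m gray
      c gray
      c black
    m black
    i gray
      i→c: c black — skip
    i black
    e gray
      l gray
        a gray
          a→k: k is gray → back edge
Back edge closes the cycle k → j → e → l → a → k; its vertices are {a, e, j, k, l}.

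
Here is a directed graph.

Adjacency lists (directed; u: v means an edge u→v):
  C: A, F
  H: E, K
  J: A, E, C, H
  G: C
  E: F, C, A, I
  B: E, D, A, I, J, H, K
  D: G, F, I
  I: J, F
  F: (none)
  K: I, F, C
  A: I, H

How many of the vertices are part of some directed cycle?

7

A vertex is on a directed cycle iff it belongs to a strongly connected component of size ≥ 2 (or has a self-loop).
The vertices on cycles are {A, C, E, H, I, J, K} — 7 in total.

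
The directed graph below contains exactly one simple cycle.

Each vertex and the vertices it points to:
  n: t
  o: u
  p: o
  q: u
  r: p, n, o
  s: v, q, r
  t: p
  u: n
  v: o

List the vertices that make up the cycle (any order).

n, o, p, t, u

DFS with gray/black marking from u:
u gray
  n gray
    t gray
      p gray
        o gray
          o→u: u is gray → back edge
Back edge closes the cycle u → n → t → p → o → u; its vertices are {n, o, p, t, u}.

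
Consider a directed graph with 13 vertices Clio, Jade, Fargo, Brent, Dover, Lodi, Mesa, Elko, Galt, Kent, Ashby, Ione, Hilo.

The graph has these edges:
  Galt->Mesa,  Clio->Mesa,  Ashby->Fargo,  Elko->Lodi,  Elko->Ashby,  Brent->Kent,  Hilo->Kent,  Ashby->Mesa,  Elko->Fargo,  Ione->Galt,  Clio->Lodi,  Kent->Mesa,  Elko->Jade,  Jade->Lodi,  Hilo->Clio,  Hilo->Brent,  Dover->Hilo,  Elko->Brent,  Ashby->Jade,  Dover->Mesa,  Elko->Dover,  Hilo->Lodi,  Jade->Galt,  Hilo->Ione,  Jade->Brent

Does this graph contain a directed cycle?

DFS with white/gray/black marking, starting from Brent:
Brent gray
  Kent gray
    Mesa gray
    Mesa black
  Kent black
Brent black
Clio gray
  Clio→Mesa: Mesa black — skip
  Lodi gray
  Lodi black
Clio black
Jade gray
  Jade→Brent: Brent black — skip
  Galt gray
    Galt→Mesa: Mesa black — skip
  Galt black
  Jade→Lodi: Lodi black — skip
Jade black
Fargo gray
Fargo black
Dover gray
  Dover→Mesa: Mesa black — skip
  Hilo gray
    Hilo→Brent: Brent black — skip
    Hilo→Lodi: Lodi black — skip
    Hilo→Kent: Kent black — skip
    Ione gray
      Ione→Galt: Galt black — skip
    Ione black
    Hilo→Clio: Clio black — skip
  Hilo black
Dover black
Elko gray
  Elko→Lodi: Lodi black — skip
  Ashby gray
    Ashby→Jade: Jade black — skip
    Ashby→Mesa: Mesa black — skip
    Ashby→Fargo: Fargo black — skip
  Ashby black
  Elko→Jade: Jade black — skip
  Elko→Brent: Brent black — skip
  Elko→Fargo: Fargo black — skip
  Elko→Dover: Dover black — skip
Elko black
Every edge goes to a white or black vertex — no back edge, so the graph is acyclic.

No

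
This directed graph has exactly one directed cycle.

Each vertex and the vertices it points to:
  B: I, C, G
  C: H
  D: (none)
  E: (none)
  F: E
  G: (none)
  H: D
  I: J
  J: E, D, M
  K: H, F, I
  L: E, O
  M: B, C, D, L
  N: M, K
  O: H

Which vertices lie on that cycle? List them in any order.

B, I, J, M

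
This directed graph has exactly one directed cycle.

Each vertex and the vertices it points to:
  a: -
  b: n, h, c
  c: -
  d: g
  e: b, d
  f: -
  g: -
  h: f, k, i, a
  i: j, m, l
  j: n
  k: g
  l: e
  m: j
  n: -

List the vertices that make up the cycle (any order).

b, e, h, i, l

DFS with gray/black marking from b:
b gray
  n gray
  n black
  h gray
    f gray
    f black
    k gray
      g gray
      g black
    k black
    i gray
      j gray
        j→n: n black — skip
      j black
      m gray
        m→j: j black — skip
      m black
      l gray
        e gray
          e→b: b is gray → back edge
Back edge closes the cycle b → h → i → l → e → b; its vertices are {b, e, h, i, l}.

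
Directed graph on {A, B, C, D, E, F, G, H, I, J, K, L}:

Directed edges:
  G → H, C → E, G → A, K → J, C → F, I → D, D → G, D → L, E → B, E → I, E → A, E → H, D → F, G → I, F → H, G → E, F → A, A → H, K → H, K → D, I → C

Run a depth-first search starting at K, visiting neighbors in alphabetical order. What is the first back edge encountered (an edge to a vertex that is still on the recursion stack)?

DFS from K (visiting neighbors in alphabetical order); mark gray on enter, black on exit:
K gray
  D gray
    F gray
      A gray
        H gray
        H black
      A black
      F→H: H black — skip
    F black
    G gray
      G→A: A black — skip
      E gray
        E→A: A black — skip
        B gray
        B black
        E→H: H black — skip
        I gray
          C gray
            C→E: E is gray → back edge
First back edge: C → E.

C->E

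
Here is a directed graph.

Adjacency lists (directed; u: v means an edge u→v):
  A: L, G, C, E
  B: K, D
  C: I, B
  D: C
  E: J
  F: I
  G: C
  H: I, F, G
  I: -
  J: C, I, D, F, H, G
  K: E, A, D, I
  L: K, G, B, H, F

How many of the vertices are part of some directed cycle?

10

A vertex is on a directed cycle iff it belongs to a strongly connected component of size ≥ 2 (or has a self-loop).
The vertices on cycles are {A, B, C, D, E, G, H, J, K, L} — 10 in total.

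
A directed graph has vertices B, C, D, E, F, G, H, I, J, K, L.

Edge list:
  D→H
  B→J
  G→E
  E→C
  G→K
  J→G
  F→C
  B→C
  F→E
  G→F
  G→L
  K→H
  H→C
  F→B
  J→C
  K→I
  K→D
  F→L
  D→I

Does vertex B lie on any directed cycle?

B is on a cycle iff B can reach itself via ≥1 edge.
B → J → G → F → B — yes.

Yes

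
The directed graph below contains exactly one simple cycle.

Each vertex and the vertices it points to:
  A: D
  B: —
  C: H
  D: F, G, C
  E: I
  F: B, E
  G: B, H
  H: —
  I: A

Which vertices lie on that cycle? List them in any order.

A, D, E, F, I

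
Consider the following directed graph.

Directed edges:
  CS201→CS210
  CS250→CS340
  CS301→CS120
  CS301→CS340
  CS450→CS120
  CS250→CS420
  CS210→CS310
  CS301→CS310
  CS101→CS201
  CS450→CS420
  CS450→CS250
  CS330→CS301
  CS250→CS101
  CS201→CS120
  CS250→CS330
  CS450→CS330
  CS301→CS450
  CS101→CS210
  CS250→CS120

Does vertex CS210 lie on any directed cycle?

No

CS210 lies on a cycle iff there is a path from CS210 back to itself.
Exploring from CS210, it never reaches itself; equivalently, its strongly connected component is a singleton.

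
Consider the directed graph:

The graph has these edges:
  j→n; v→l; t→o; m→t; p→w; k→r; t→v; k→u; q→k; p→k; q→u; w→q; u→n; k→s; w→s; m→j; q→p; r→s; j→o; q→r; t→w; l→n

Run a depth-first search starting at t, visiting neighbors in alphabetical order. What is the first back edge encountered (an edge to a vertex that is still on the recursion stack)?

DFS from t (visiting neighbors in alphabetical order); mark gray on enter, black on exit:
t gray
  o gray
  o black
  v gray
    l gray
      n gray
      n black
    l black
  v black
  w gray
    q gray
      k gray
        r gray
          s gray
          s black
        r black
        k→s: s black — skip
        u gray
          u→n: n black — skip
        u black
      k black
      p gray
        p→k: k black — skip
        p→w: w is gray → back edge
First back edge: p → w.

p->w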